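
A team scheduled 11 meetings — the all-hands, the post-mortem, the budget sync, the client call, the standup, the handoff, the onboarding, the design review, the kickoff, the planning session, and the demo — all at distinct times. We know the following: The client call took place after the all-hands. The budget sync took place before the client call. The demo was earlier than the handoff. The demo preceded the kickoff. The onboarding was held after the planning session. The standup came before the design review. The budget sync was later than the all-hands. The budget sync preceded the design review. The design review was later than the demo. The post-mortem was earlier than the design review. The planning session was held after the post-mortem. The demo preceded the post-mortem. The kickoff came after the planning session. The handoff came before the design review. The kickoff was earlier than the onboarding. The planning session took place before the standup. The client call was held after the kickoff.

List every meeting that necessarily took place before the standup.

Directly stated before the standup: the planning session.
The demo reaches the standup via the demo → the post-mortem → the planning session → the standup.
The post-mortem reaches the standup via the post-mortem → the planning session → the standup.

the demo, the planning session, the post-mortem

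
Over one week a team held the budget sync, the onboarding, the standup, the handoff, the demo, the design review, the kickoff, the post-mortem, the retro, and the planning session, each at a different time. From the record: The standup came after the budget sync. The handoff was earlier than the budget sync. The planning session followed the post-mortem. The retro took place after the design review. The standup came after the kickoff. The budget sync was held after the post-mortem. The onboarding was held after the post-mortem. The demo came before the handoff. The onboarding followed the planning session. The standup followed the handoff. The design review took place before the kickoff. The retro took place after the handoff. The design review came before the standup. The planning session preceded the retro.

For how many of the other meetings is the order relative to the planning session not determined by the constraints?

6

Forced before the planning session: the post-mortem; forced after the planning session: the onboarding and the retro.
That leaves the budget sync, the demo, the design review, the handoff, the kickoff, and the standup with no forced order relative to the planning session — 6.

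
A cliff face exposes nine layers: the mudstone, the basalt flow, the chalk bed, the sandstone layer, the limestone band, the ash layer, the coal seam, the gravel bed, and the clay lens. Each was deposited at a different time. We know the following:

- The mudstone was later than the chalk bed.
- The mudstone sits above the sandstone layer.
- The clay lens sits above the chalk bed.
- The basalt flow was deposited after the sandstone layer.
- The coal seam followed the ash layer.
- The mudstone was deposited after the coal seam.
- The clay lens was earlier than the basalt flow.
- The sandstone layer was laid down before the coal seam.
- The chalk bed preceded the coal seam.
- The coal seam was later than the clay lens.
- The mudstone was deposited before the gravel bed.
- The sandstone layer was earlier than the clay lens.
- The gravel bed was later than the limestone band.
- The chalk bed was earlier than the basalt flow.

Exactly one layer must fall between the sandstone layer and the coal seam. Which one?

the clay lens

Tracing the constraints gives the sandstone layer → the clay lens → the coal seam, so the clay lens sits after the sandstone layer and before the coal seam.
No other layer is forced both after the sandstone layer and before the coal seam.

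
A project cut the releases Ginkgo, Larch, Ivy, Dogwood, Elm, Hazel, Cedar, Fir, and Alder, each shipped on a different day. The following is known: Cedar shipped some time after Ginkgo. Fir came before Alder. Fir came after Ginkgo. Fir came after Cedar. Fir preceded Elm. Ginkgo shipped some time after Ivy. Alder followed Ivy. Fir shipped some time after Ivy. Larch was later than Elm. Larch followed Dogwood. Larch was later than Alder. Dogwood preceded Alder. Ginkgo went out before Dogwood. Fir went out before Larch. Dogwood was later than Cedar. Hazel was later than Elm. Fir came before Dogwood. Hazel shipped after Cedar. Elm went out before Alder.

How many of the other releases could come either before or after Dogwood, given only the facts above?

Forced before Dogwood: Cedar, Fir, Ginkgo, and Ivy; forced after Dogwood: Alder and Larch.
That leaves Elm and Hazel with no forced order relative to Dogwood — 2.

2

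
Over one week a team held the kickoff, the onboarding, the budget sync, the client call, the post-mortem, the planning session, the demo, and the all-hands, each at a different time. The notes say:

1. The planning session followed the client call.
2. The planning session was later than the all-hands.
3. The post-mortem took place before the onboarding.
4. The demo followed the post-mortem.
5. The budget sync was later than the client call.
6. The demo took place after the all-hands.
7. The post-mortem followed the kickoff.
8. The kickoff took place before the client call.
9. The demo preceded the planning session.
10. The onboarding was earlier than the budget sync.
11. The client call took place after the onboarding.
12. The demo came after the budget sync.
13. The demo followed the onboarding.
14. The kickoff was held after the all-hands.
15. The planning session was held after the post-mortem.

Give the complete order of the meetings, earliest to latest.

the all-hands, the kickoff, the post-mortem, the onboarding, the client call, the budget sync, the demo, the planning session

The constraints fix every adjacent pair, so only one ordering works:
the all-hands → the kickoff → the post-mortem → the onboarding → the client call → the budget sync → the demo → the planning session.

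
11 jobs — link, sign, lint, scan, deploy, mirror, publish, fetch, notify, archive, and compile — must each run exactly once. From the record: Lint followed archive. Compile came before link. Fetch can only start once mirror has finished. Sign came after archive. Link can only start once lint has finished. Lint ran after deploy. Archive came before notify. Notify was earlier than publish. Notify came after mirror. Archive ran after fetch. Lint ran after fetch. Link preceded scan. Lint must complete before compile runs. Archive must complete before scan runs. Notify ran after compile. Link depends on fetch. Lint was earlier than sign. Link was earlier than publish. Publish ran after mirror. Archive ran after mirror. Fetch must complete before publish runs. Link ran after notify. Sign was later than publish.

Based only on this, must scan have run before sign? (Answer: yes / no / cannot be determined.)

No chain of stated constraints runs from scan to sign, and none runs from sign to scan either.
So the relative order of scan and sign is not fixed by the given facts.

cannot be determined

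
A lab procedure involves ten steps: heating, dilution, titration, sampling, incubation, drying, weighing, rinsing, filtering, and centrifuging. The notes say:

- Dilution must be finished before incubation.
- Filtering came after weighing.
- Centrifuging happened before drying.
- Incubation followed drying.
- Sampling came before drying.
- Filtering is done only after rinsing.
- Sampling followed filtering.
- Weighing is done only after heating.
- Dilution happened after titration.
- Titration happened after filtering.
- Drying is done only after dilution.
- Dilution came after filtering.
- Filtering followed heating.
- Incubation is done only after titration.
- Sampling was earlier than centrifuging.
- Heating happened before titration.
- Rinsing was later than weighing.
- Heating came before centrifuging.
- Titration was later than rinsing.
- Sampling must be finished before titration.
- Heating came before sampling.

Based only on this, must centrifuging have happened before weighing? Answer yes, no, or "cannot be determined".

no

Tracing the constraints gives weighing → filtering → sampling → centrifuging, so weighing must come before centrifuging.
That means centrifuging cannot be before weighing.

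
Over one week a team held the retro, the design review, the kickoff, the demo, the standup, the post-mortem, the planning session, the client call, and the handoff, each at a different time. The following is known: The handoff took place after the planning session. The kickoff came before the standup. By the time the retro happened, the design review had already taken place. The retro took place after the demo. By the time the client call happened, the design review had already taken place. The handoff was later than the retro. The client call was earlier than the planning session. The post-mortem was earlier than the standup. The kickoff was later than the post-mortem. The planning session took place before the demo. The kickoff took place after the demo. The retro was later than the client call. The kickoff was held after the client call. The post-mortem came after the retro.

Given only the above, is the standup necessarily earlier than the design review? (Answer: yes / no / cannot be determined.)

Tracing the constraints gives the design review → the client call → the kickoff → the standup, so the design review must come before the standup.
That means the standup cannot be before the design review.

no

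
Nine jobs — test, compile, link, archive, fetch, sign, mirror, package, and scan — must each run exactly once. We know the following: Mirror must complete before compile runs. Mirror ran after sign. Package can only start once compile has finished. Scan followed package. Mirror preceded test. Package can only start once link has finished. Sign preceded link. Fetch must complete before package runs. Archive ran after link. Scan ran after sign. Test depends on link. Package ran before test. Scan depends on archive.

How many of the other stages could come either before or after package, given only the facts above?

Forced before package: compile, fetch, link, mirror, and sign; forced after package: scan and test.
That leaves archive with no forced order relative to package — 1.

1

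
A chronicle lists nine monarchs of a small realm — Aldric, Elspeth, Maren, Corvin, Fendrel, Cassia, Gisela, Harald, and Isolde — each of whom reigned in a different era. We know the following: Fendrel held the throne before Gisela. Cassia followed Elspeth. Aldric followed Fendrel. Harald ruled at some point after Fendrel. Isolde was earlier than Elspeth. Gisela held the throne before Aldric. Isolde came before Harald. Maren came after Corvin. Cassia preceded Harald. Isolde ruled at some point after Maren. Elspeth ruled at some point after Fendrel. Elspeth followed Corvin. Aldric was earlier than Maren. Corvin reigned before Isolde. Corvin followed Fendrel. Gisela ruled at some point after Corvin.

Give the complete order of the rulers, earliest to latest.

Fendrel, Corvin, Gisela, Aldric, Maren, Isolde, Elspeth, Cassia, Harald

The constraints fix every adjacent pair, so only one ordering works:
Fendrel → Corvin → Gisela → Aldric → Maren → Isolde → Elspeth → Cassia → Harald.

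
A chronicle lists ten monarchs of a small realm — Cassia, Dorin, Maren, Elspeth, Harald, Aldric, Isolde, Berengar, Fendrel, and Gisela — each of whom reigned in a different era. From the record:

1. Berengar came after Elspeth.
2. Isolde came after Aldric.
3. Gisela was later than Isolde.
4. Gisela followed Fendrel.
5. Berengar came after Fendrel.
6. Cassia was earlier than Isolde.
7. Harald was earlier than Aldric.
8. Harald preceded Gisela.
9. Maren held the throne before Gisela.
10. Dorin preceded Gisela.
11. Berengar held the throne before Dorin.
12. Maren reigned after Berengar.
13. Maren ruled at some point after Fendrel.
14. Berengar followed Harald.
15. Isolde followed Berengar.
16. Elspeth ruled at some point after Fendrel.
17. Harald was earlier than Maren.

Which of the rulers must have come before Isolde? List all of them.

Aldric, Berengar, Cassia, Elspeth, Fendrel, Harald

Directly stated before Isolde: Aldric, Berengar, and Cassia.
Elspeth reaches Isolde via Elspeth → Berengar → Isolde.
Fendrel reaches Isolde via Fendrel → Berengar → Isolde.
Harald reaches Isolde via Harald → Berengar → Isolde.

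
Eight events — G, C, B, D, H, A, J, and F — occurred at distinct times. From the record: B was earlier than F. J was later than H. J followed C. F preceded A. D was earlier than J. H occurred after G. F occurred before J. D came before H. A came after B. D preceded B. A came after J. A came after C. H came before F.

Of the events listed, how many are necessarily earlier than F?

4

Directly stated before F: B and H.
D reaches F via D → H → F.
G reaches F via G → H → F.
No chain forces J (or any of the others) ahead of F.
That's B, D, G, and H — 4 in all.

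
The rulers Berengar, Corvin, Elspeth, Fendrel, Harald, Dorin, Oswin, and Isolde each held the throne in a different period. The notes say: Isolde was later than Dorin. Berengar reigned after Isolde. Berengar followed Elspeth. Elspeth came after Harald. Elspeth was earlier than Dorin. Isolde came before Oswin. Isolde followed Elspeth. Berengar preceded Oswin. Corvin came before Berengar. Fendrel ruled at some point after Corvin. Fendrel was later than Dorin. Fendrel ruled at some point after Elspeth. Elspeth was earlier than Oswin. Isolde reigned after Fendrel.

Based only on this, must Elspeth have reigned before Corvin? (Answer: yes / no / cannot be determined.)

No chain of stated constraints runs from Elspeth to Corvin, and none runs from Corvin to Elspeth either.
So the relative order of Elspeth and Corvin is not fixed by the given facts.

cannot be determined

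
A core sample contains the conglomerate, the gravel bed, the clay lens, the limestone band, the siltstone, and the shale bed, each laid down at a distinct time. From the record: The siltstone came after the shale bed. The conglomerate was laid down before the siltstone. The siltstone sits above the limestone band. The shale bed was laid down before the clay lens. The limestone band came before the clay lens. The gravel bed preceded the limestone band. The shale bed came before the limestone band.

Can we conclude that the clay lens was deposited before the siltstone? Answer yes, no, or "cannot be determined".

No chain of stated constraints runs from the clay lens to the siltstone, and none runs from the siltstone to the clay lens either.
So the relative order of the clay lens and the siltstone is not fixed by the given facts.

cannot be determined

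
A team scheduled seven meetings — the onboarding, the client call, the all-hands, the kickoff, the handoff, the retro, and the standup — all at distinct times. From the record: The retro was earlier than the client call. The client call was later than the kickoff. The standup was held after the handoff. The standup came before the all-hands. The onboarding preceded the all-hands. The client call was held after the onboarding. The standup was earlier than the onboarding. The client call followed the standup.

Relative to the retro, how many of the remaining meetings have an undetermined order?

5

Forced after the retro: the client call.
That leaves the all-hands, the handoff, the kickoff, the onboarding, and the standup with no forced order relative to the retro — 5.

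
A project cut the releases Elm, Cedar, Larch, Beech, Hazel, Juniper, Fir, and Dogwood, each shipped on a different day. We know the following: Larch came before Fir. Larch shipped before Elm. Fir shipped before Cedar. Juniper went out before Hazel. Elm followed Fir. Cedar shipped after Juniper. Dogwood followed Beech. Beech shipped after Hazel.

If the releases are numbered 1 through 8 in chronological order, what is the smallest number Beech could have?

3

Hazel and Juniper must both come before Beech — 2 forced predecessors.
Nothing else is forced ahead of Beech, so its earliest slot is position 2 + 1 = 3.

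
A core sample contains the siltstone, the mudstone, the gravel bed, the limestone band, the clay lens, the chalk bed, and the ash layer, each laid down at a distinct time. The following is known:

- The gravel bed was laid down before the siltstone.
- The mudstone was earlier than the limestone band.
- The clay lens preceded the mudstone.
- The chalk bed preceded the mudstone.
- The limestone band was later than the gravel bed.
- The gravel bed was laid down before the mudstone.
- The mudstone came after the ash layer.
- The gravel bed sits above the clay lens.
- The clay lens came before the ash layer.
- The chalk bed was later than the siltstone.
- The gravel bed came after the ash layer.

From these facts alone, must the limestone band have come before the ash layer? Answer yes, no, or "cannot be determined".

Tracing the constraints gives the ash layer → the gravel bed → the limestone band, so the ash layer must come before the limestone band.
That means the limestone band cannot be before the ash layer.

no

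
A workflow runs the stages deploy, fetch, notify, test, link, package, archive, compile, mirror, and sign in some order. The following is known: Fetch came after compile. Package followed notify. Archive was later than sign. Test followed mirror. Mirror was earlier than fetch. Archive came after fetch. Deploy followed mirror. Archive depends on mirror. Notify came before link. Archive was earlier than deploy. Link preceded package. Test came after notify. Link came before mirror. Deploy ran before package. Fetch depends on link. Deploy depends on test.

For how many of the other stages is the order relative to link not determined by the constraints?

2

Forced before link: notify; forced after link: archive, deploy, fetch, mirror, package, and test.
That leaves compile and sign with no forced order relative to link — 2.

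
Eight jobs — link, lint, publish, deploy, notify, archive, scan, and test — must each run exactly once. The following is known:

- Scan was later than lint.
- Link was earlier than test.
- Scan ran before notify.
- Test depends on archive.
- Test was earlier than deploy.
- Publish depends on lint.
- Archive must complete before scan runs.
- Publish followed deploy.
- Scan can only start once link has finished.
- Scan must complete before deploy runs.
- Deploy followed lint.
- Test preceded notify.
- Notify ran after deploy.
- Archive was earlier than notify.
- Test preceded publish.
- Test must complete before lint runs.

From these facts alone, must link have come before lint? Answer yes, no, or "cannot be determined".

Chain the constraints: link → test → lint. Each link is directly stated, so link comes before lint.

yes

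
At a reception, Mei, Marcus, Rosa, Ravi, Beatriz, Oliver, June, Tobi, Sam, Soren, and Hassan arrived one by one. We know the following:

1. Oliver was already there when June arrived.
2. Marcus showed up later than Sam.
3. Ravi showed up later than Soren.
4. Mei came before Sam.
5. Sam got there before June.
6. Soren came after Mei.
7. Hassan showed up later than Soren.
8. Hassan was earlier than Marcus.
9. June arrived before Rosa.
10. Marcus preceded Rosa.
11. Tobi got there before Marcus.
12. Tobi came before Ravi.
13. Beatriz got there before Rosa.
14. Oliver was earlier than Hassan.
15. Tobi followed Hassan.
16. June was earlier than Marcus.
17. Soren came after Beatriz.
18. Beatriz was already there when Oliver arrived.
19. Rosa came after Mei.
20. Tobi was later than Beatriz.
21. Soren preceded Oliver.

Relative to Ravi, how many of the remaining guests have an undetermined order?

Forced before Ravi: Beatriz, Hassan, Mei, Oliver, Soren, and Tobi.
That leaves June, Marcus, Rosa, and Sam with no forced order relative to Ravi — 4.

4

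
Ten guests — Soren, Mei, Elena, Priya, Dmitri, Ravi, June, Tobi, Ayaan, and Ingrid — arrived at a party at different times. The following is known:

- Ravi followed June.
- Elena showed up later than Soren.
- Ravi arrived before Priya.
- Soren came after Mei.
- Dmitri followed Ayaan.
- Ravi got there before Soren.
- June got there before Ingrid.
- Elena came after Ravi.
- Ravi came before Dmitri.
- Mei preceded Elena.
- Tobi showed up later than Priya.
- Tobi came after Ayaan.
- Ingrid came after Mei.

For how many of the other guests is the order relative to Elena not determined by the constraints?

Forced before Elena: June, Mei, Ravi, and Soren.
That leaves Ayaan, Dmitri, Ingrid, Priya, and Tobi with no forced order relative to Elena — 5.

5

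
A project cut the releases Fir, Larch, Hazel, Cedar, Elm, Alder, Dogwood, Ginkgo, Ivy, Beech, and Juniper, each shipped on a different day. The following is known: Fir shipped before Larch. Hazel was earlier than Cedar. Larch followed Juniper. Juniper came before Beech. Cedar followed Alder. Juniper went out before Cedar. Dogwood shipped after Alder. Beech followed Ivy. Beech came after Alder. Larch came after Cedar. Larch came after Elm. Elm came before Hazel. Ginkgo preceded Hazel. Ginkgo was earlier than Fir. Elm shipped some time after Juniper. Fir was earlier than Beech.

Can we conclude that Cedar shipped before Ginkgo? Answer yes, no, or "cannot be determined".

no

Tracing the constraints gives Ginkgo → Hazel → Cedar, so Ginkgo must come before Cedar.
That means Cedar cannot be before Ginkgo.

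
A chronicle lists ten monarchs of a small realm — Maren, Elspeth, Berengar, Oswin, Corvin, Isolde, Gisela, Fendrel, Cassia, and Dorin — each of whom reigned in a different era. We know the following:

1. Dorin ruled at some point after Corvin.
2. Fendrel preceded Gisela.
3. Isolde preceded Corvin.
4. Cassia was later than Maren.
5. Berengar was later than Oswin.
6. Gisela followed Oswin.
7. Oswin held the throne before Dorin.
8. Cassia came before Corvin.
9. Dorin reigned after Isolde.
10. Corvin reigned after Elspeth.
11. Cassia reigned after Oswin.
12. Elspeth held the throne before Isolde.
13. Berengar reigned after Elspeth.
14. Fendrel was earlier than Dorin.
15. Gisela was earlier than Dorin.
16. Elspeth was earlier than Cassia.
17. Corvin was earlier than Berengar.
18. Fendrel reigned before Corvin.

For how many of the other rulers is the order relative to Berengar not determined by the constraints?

2

Forced before Berengar: Cassia, Corvin, Elspeth, Fendrel, Isolde, Maren, and Oswin.
That leaves Dorin and Gisela with no forced order relative to Berengar — 2.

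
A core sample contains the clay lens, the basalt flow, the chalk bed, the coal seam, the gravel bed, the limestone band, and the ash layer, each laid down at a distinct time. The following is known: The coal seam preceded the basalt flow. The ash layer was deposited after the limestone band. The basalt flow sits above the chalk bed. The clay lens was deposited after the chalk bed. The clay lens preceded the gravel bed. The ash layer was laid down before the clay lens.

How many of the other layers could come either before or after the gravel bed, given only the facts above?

Forced before the gravel bed: the ash layer, the chalk bed, the clay lens, and the limestone band.
That leaves the basalt flow and the coal seam with no forced order relative to the gravel bed — 2.

2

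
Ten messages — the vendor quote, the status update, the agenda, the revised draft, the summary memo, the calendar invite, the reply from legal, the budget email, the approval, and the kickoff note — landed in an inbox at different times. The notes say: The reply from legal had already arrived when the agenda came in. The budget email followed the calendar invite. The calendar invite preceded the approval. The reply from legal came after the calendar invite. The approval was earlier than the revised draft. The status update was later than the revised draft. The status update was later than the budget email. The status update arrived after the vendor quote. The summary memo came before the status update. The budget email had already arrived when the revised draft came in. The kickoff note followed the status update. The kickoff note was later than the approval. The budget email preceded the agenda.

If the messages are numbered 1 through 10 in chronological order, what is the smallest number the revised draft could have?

The approval, the budget email, and the calendar invite must all come before the revised draft — 3 forced predecessors.
Nothing else is forced ahead of the revised draft, so its earliest slot is position 3 + 1 = 4.

4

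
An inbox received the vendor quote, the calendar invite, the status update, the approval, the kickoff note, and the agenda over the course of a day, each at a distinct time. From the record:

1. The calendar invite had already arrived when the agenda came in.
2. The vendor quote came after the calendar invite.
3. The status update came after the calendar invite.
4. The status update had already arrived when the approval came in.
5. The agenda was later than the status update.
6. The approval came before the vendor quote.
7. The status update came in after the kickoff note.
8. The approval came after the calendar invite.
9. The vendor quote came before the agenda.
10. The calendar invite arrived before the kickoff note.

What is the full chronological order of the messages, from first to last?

The constraints fix every adjacent pair, so only one ordering works:
the calendar invite → the kickoff note → the status update → the approval → the vendor quote → the agenda.

the calendar invite, the kickoff note, the status update, the approval, the vendor quote, the agenda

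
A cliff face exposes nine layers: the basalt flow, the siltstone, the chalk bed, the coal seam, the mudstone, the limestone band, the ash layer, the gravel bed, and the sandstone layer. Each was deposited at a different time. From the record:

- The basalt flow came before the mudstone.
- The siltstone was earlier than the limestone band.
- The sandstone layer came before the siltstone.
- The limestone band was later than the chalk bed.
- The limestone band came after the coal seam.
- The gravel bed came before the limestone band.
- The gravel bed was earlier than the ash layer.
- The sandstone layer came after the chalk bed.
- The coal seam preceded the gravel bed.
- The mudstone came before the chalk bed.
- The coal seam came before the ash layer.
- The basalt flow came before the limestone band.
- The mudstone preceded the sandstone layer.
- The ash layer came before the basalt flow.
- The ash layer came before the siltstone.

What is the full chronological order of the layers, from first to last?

the coal seam, the gravel bed, the ash layer, the basalt flow, the mudstone, the chalk bed, the sandstone layer, the siltstone, the limestone band

The constraints fix every adjacent pair, so only one ordering works:
the coal seam → the gravel bed → the ash layer → the basalt flow → the mudstone → the chalk bed → the sandstone layer → the siltstone → the limestone band.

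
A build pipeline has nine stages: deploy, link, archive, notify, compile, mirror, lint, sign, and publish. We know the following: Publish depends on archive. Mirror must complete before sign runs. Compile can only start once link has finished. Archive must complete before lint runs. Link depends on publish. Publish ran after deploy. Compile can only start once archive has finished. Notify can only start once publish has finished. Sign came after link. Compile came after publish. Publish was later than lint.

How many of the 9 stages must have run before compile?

Directly stated before compile: archive, link, and publish.
Deploy reaches compile via deploy → publish → compile.
Lint reaches compile via lint → publish → compile.
That's archive, deploy, link, lint, and publish — 5 in all.

5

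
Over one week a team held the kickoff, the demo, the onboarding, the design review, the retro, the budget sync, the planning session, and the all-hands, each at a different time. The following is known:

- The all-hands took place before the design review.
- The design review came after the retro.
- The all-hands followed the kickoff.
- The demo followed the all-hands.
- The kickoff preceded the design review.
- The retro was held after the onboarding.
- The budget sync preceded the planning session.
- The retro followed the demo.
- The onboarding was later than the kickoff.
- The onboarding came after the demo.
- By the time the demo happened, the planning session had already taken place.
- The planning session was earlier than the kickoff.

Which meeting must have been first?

The budget sync has a chain of constraints placing it before every other meeting, so the budget sync must be first.

the budget sync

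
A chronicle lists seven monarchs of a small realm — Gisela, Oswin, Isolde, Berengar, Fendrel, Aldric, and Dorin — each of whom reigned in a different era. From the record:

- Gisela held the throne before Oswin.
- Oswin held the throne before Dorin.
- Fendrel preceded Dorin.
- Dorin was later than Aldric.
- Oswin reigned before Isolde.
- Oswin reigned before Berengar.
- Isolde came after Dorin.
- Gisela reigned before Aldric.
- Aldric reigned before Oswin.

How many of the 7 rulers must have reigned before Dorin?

4

Directly stated before Dorin: Aldric, Fendrel, and Oswin.
Gisela reaches Dorin via Gisela → Aldric → Dorin.
That's Aldric, Fendrel, Gisela, and Oswin — 4 in all.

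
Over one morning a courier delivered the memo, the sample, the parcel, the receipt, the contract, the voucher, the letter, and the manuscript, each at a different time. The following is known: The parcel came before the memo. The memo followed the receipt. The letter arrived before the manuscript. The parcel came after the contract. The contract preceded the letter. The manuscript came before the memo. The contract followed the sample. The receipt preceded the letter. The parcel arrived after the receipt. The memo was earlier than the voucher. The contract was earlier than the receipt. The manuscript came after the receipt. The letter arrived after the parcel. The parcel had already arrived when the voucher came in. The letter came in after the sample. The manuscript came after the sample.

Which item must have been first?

The sample has a chain of constraints placing it before every other item, so the sample must be first.

the sample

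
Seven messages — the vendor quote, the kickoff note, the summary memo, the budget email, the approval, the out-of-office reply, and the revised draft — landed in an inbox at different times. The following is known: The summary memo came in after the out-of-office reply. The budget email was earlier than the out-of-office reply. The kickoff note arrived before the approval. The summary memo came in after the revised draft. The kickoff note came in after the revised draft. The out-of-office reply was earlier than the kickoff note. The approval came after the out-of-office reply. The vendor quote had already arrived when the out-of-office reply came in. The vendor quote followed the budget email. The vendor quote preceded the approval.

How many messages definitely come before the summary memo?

4

Directly stated before the summary memo: the out-of-office reply and the revised draft.
The budget email reaches the summary memo via the budget email → the out-of-office reply → the summary memo.
The vendor quote reaches the summary memo via the vendor quote → the out-of-office reply → the summary memo.
No chain forces the approval (or any of the others) ahead of the summary memo.
That's the budget email, the out-of-office reply, the revised draft, and the vendor quote — 4 in all.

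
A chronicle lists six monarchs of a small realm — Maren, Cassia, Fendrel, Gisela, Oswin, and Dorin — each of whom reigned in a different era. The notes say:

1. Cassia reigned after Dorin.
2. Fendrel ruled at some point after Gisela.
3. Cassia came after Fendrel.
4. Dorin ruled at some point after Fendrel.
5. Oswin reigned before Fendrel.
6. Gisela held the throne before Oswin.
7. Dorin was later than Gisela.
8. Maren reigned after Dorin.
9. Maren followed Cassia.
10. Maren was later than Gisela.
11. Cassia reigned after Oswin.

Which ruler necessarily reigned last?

Maren

Every other ruler has a chain of constraints placing them before Maren, so Maren is last.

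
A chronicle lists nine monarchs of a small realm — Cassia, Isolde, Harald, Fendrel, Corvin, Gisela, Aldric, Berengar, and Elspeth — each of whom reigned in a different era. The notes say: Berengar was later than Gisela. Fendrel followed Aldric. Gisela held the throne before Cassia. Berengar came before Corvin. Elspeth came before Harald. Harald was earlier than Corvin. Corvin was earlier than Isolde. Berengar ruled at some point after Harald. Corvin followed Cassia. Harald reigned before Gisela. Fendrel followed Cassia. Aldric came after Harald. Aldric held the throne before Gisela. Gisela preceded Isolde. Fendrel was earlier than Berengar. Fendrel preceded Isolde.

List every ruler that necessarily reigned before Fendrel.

Directly stated before Fendrel: Aldric and Cassia.
Elspeth reaches Fendrel via Elspeth → Harald → Aldric → Fendrel.
Gisela reaches Fendrel via Gisela → Cassia → Fendrel.
Harald reaches Fendrel via Harald → Aldric → Fendrel.
No chain forces Corvin (or any of the others) ahead of Fendrel.

Aldric, Cassia, Elspeth, Gisela, Harald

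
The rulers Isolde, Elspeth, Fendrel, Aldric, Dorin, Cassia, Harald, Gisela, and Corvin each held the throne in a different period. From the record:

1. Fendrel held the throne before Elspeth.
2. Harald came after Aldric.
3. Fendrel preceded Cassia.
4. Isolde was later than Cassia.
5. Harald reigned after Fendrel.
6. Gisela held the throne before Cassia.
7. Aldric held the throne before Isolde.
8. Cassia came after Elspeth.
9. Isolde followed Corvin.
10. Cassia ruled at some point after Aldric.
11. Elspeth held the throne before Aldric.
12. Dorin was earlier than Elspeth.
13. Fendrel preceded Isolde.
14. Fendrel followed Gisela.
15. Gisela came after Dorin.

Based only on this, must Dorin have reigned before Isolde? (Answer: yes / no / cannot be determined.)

Chain the constraints: Dorin → Gisela → Fendrel → Isolde. Each link is directly stated, so Dorin comes before Isolde.

yes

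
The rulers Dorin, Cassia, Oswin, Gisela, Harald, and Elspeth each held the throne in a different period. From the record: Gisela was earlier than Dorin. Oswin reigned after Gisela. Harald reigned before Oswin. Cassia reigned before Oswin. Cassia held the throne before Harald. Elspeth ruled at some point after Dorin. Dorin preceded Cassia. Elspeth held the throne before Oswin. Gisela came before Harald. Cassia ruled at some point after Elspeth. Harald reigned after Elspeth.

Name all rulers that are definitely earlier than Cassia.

Dorin, Elspeth, Gisela

Directly stated before Cassia: Dorin and Elspeth.
Gisela reaches Cassia via Gisela → Dorin → Cassia.
No chain forces Oswin (or any of the others) ahead of Cassia.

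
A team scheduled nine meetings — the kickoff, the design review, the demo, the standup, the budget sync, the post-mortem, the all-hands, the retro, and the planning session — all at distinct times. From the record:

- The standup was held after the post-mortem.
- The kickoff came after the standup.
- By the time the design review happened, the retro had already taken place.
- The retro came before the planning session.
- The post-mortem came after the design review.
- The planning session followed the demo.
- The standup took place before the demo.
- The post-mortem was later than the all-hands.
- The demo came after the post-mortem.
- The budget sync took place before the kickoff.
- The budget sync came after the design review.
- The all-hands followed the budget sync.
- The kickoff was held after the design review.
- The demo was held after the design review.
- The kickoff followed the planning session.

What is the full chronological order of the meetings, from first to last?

the retro, the design review, the budget sync, the all-hands, the post-mortem, the standup, the demo, the planning session, the kickoff

The constraints fix every adjacent pair, so only one ordering works:
the retro → the design review → the budget sync → the all-hands → the post-mortem → the standup → the demo → the planning session → the kickoff.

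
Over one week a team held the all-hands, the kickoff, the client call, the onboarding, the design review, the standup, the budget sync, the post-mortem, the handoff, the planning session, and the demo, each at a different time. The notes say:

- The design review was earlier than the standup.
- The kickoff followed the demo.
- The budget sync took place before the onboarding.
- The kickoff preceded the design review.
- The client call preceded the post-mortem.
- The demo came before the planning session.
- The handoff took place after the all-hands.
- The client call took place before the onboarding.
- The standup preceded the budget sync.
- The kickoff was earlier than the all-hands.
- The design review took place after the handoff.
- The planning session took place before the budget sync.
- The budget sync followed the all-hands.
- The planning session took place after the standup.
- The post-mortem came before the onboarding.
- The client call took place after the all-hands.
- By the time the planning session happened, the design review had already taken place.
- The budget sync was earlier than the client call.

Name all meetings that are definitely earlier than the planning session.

the all-hands, the demo, the design review, the handoff, the kickoff, the standup

Directly stated before the planning session: the demo, the design review, and the standup.
The all-hands reaches the planning session via the all-hands → the handoff → the design review → the planning session.
The handoff reaches the planning session via the handoff → the design review → the planning session.
The kickoff reaches the planning session via the kickoff → the design review → the planning session.
No chain forces the post-mortem (or any of the others) ahead of the planning session.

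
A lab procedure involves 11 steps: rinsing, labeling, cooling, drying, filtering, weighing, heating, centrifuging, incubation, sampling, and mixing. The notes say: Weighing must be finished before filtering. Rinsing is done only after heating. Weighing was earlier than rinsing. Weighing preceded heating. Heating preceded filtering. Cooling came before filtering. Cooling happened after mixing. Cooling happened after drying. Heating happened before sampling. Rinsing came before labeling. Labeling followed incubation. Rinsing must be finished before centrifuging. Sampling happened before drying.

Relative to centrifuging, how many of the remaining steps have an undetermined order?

7

Forced before centrifuging: heating, rinsing, and weighing.
That leaves cooling, drying, filtering, incubation, labeling, mixing, and sampling with no forced order relative to centrifuging — 7.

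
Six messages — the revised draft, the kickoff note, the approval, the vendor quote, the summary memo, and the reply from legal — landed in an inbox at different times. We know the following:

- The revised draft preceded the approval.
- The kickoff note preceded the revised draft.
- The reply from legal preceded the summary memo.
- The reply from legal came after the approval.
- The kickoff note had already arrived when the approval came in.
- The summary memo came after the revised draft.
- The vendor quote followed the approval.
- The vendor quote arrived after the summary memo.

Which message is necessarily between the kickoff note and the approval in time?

Tracing the constraints gives the kickoff note → the revised draft → the approval, so the revised draft sits after the kickoff note and before the approval.
No other message is forced both after the kickoff note and before the approval.

the revised draft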